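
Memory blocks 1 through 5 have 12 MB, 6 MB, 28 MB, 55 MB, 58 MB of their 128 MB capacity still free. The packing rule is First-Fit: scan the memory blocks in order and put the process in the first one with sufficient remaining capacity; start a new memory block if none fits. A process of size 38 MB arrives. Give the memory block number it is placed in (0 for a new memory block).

4

Memory blocks with room: memory block 4 (55 MB), memory block 5 (58 MB).
The first with room is memory block 4.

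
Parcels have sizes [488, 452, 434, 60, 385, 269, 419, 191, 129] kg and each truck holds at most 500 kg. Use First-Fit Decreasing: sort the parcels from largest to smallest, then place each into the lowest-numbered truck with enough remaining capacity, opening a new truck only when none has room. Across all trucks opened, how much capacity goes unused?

Sorted descending: 488, 452, 434, 419, 385, 269, 191, 129, 60.
truck 1: place 488 kg, 12 kg left
truck 2: place 452 kg, 48 kg left
truck 3: place 434 kg, 66 kg left
truck 4: place 419 kg, 81 kg left
truck 5: place 385 kg, 115 kg left
truck 6: place 269 kg, 231 kg left
truck 6: place 191 kg, 40 kg left
truck 7: place 129 kg, 371 kg left
truck 3: place 60 kg, 6 kg left
7 trucks × 500 kg = 3500 kg; used 2827 kg; unused 673 kg.

673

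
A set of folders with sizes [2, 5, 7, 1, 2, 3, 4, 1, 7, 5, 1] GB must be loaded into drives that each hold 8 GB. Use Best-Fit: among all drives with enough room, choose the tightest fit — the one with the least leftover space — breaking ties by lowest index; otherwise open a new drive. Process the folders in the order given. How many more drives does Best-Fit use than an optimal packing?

1

Best-Fit: [2,5,1] [7,1] [2,3] [4] [7,1] [5] → 6 drives.
Total size 38 GB; any packing needs at least ⌈38/8⌉ = 5 drives.
An optimal packing achieves that bound: [7,1] [7,1] [5,3] [5,2,1] [4,2] → 5 drives.
Excess: 6 − 5 = 1.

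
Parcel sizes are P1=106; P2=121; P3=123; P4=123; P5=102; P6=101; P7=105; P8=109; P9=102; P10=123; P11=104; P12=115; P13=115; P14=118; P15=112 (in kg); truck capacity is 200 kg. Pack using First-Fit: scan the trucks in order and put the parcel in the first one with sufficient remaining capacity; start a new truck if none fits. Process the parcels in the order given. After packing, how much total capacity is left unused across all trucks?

1321

truck 1: place P1 (106 kg), 94 kg left
truck 2: place P2 (121 kg), 79 kg left
truck 3: place P3 (123 kg), 77 kg left
truck 4: place P4 (123 kg), 77 kg left
truck 5: place P5 (102 kg), 98 kg left
truck 6: place P6 (101 kg), 99 kg left
truck 7: place P7 (105 kg), 95 kg left
truck 8: place P8 (109 kg), 91 kg left
truck 9: place P9 (102 kg), 98 kg left
truck 10: place P10 (123 kg), 77 kg left
truck 11: place P11 (104 kg), 96 kg left
truck 12: place P12 (115 kg), 85 kg left
truck 13: place P13 (115 kg), 85 kg left
truck 14: place P14 (118 kg), 82 kg left
truck 15: place P15 (112 kg), 88 kg left
15 trucks × 200 kg = 3000 kg; used 1679 kg; unused 1321 kg.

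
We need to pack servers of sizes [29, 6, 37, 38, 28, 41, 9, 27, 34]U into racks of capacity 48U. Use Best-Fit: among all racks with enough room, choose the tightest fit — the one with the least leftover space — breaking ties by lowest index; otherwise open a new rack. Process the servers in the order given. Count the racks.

29U → rack 1 (remaining 19U)
6U → rack 1 (remaining 13U)
37U → rack 2 (remaining 11U)
38U → rack 3 (remaining 10U)
28U → rack 4 (remaining 20U)
41U → rack 5 (remaining 7U)
9U → rack 3 (remaining 1U)
27U → rack 6 (remaining 21U)
34U → rack 7 (remaining 14U)

7 racks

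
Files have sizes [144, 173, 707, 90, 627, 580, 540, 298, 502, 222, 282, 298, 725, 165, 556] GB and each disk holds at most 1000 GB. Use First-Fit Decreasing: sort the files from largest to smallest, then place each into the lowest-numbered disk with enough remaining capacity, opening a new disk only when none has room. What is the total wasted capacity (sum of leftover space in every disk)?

Sorted descending: 725, 707, 627, 580, 556, 540, 502, 298, 298, 282, 222, 173, 165, 144, 90.
disk 1: place 725 GB, 275 GB left
disk 2: place 707 GB, 293 GB left
disk 3: place 627 GB, 373 GB left
disk 4: place 580 GB, 420 GB left
disk 5: place 556 GB, 444 GB left
disk 6: place 540 GB, 460 GB left
disk 7: place 502 GB, 498 GB left
disk 3: place 298 GB, 75 GB left
disk 4: place 298 GB, 122 GB left
disk 2: place 282 GB, 11 GB left
disk 1: place 222 GB, 53 GB left
disk 5: place 173 GB, 271 GB left
disk 5: place 165 GB, 106 GB left
disk 6: place 144 GB, 316 GB left
disk 4: place 90 GB, 32 GB left
7 disks × 1000 GB = 7000 GB; used 5909 GB; unused 1091 GB.

1091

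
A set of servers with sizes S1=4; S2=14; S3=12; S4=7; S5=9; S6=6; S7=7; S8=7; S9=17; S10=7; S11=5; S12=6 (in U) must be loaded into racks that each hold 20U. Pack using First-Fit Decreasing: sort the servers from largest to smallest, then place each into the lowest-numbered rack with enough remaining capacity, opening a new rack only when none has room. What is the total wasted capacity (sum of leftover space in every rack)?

19

Sorted descending: 17, 14, 12, 9, 7, 7, 7, 7, 6, 6, 5, 4.
Put 17U in rack 1; 3U remain.
Put 14U in rack 2; 6U remain.
Put 12U in rack 3; 8U remain.
Put 9U in rack 4; 11U remain.
Put 7U in rack 3; 1U remain.
Put 7U in rack 4; 4U remain.
Put 7U in rack 5; 13U remain.
Put 7U in rack 5; 6U remain.
Put 6U in rack 2; 0U remain.
Put 6U in rack 5; 0U remain.
Put 5U in rack 6; 15U remain.
Put 4U in rack 4; 0U remain.
6 racks × 20U = 120U; used 101U; unused 19U.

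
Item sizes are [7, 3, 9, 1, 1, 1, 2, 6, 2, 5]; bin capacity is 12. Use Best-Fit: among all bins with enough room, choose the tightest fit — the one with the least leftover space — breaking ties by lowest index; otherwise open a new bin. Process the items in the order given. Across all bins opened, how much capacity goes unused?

11

7 → bin 1 (remaining 5)
3 → bin 1 (remaining 2)
9 → bin 2 (remaining 3)
1 → bin 1 (remaining 1)
1 → bin 1 (remaining 0)
1 → bin 2 (remaining 2)
2 → bin 2 (remaining 0)
6 → bin 3 (remaining 6)
2 → bin 3 (remaining 4)
5 → bin 4 (remaining 7)
4 bins × 12 = 48; used 37; unused 11.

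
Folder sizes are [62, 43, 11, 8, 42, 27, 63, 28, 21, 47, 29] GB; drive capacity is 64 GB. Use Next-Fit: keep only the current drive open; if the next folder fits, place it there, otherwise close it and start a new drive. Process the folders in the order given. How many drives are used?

8

Put 62 GB in drive 1; 2 GB remain.
Put 43 GB in drive 2; 21 GB remain.
Put 11 GB in drive 2; 10 GB remain.
Put 8 GB in drive 2; 2 GB remain.
Put 42 GB in drive 3; 22 GB remain.
Put 27 GB in drive 4; 37 GB remain.
Put 63 GB in drive 5; 1 GB remain.
Put 28 GB in drive 6; 36 GB remain.
Put 21 GB in drive 6; 15 GB remain.
Put 47 GB in drive 7; 17 GB remain.
Put 29 GB in drive 8; 35 GB remain.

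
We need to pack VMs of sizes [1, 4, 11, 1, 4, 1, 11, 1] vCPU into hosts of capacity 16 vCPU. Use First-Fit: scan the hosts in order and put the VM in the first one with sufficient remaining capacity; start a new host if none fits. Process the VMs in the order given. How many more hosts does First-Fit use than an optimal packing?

0

First-Fit: [1,4,11] [1,4,1,1] [11] → 3 hosts.
Total size 34 vCPU; any packing needs at least ⌈34/16⌉ = 3 hosts.
So 3 is already optimal.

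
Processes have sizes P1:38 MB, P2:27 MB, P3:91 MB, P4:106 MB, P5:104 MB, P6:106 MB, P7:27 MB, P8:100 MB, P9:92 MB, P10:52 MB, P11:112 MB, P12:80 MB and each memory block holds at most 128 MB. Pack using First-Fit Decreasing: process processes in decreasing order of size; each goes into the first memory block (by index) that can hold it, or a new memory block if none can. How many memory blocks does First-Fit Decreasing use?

Sorted descending: 112, 106, 106, 104, 100, 92, 91, 80, 52, 38, 27, 27.
memory block 1: place 112 MB, 16 MB left
memory block 2: place 106 MB, 22 MB left
memory block 3: place 106 MB, 22 MB left
memory block 4: place 104 MB, 24 MB left
memory block 5: place 100 MB, 28 MB left
memory block 6: place 92 MB, 36 MB left
memory block 7: place 91 MB, 37 MB left
memory block 8: place 80 MB, 48 MB left
memory block 9: place 52 MB, 76 MB left
memory block 8: place 38 MB, 10 MB left
memory block 5: place 27 MB, 1 MB left
memory block 6: place 27 MB, 9 MB left

9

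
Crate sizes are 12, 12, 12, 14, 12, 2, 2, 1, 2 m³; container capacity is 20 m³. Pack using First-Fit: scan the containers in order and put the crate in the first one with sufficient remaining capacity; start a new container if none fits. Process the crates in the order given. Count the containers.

12 m³ → container 1 (remaining 8 m³)
12 m³ → container 2 (remaining 8 m³)
12 m³ → container 3 (remaining 8 m³)
14 m³ → container 4 (remaining 6 m³)
12 m³ → container 5 (remaining 8 m³)
2 m³ → container 1 (remaining 6 m³)
2 m³ → container 1 (remaining 4 m³)
1 m³ → container 1 (remaining 3 m³)
2 m³ → container 1 (remaining 1 m³)
Final containers: [12,2,2,1,2] [12] [12] [14] [12].

5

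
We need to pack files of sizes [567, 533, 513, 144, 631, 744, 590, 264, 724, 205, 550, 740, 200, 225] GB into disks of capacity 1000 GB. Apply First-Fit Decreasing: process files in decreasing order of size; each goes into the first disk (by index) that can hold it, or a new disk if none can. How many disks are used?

Sorted descending: 744, 740, 724, 631, 590, 567, 550, 533, 513, 264, 225, 205, 200, 144.
744 GB → disk 1 (remaining 256 GB)
740 GB → disk 2 (remaining 260 GB)
724 GB → disk 3 (remaining 276 GB)
631 GB → disk 4 (remaining 369 GB)
590 GB → disk 5 (remaining 410 GB)
567 GB → disk 6 (remaining 433 GB)
550 GB → disk 7 (remaining 450 GB)
533 GB → disk 8 (remaining 467 GB)
513 GB → disk 9 (remaining 487 GB)
264 GB → disk 3 (remaining 12 GB)
225 GB → disk 1 (remaining 31 GB)
205 GB → disk 2 (remaining 55 GB)
200 GB → disk 4 (remaining 169 GB)
144 GB → disk 4 (remaining 25 GB)

9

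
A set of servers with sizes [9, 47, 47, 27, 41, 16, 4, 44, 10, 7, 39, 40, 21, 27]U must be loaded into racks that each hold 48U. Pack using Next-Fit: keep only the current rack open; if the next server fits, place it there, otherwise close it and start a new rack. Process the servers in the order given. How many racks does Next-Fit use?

9U → rack 1 (remaining 39U)
47U → rack 2 (remaining 1U)
47U → rack 3 (remaining 1U)
27U → rack 4 (remaining 21U)
41U → rack 5 (remaining 7U)
16U → rack 6 (remaining 32U)
4U → rack 6 (remaining 28U)
44U → rack 7 (remaining 4U)
10U → rack 8 (remaining 38U)
7U → rack 8 (remaining 31U)
39U → rack 9 (remaining 9U)
40U → rack 10 (remaining 8U)
21U → rack 11 (remaining 27U)
27U → rack 11 (remaining 0U)
Final racks: [9] [47] [47] [27] [41] [16,4] [44] [10,7] [39] [40] [21,27].

11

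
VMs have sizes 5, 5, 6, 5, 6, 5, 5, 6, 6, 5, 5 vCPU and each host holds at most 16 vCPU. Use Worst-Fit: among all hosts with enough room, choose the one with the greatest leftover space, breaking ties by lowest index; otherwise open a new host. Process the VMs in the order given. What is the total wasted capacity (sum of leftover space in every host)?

5

host 1: place 5 vCPU, 11 vCPU left
host 1: place 5 vCPU, 6 vCPU left
host 1: place 6 vCPU, 0 vCPU left
host 2: place 5 vCPU, 11 vCPU left
host 2: place 6 vCPU, 5 vCPU left
host 2: place 5 vCPU, 0 vCPU left
host 3: place 5 vCPU, 11 vCPU left
host 3: place 6 vCPU, 5 vCPU left
host 4: place 6 vCPU, 10 vCPU left
host 4: place 5 vCPU, 5 vCPU left
host 3: place 5 vCPU, 0 vCPU left
4 hosts × 16 vCPU = 64 vCPU; used 59 vCPU; unused 5 vCPU.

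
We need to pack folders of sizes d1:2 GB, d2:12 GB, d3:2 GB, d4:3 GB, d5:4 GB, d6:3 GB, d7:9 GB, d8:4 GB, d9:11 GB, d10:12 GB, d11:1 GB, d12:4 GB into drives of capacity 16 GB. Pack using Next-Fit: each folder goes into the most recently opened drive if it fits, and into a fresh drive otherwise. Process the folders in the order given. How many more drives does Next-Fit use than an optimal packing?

1

Next-Fit: [2,12,2] [3,4,3] [9,4] [11] [12,1] [4] → 6 drives.
Total size 67 GB; any packing needs at least ⌈67/16⌉ = 5 drives.
An optimal packing achieves that bound: [12,4] [12,4] [11,4,1] [9,3,3] [2,2] → 5 drives.
Excess: 6 − 5 = 1.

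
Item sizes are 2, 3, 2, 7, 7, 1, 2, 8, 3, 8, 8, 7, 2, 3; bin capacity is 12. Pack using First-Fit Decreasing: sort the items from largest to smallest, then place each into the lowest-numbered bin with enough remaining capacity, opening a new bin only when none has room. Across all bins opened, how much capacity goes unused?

9

Sorted descending: 8, 8, 8, 7, 7, 7, 3, 3, 3, 2, 2, 2, 2, 1.
Put 8 in bin 1; 4 remain.
Put 8 in bin 2; 4 remain.
Put 8 in bin 3; 4 remain.
Put 7 in bin 4; 5 remain.
Put 7 in bin 5; 5 remain.
Put 7 in bin 6; 5 remain.
Put 3 in bin 1; 1 remain.
Put 3 in bin 2; 1 remain.
Put 3 in bin 3; 1 remain.
Put 2 in bin 4; 3 remain.
Put 2 in bin 4; 1 remain.
Put 2 in bin 5; 3 remain.
Put 2 in bin 5; 1 remain.
Put 1 in bin 1; 0 remain.
6 bins × 12 = 72; used 63; unused 9.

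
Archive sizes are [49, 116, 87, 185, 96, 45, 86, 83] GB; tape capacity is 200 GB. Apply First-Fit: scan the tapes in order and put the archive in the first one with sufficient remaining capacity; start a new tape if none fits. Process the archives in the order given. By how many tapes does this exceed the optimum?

First-Fit: [49,116] [87,96] [185] [45,86] [83] → 5 tapes.
Total size 747 GB; any packing needs at least ⌈747/200⌉ = 4 tapes.
An optimal packing achieves that bound: [185] [116,83] [96,87] [86,49,45] → 4 tapes.
Excess: 5 − 4 = 1.

1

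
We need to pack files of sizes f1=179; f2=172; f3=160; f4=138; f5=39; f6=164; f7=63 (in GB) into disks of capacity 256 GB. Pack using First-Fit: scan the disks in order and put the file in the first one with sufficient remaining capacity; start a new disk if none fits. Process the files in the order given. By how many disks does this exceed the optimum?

First-Fit: [179,39] [172,63] [160] [138] [164] → 5 disks.
5 files exceed 128 GB (half the capacity), and no two of those can share a disk, so at least 5 disks are needed.
So 5 is already optimal.

0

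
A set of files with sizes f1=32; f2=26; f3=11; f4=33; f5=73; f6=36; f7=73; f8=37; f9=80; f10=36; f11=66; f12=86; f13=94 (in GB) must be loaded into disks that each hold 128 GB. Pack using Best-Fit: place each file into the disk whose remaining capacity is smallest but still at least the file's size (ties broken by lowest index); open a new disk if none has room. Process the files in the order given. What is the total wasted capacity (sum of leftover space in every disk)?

213

Put f1 (32 GB) in disk 1; 96 GB remain.
Put f2 (26 GB) in disk 1; 70 GB remain.
Put f3 (11 GB) in disk 1; 59 GB remain.
Put f4 (33 GB) in disk 1; 26 GB remain.
Put f5 (73 GB) in disk 2; 55 GB remain.
Put f6 (36 GB) in disk 2; 19 GB remain.
Put f7 (73 GB) in disk 3; 55 GB remain.
Put f8 (37 GB) in disk 3; 18 GB remain.
Put f9 (80 GB) in disk 4; 48 GB remain.
Put f10 (36 GB) in disk 4; 12 GB remain.
Put f11 (66 GB) in disk 5; 62 GB remain.
Put f12 (86 GB) in disk 6; 42 GB remain.
Put f13 (94 GB) in disk 7; 34 GB remain.
7 disks × 128 GB = 896 GB; used 683 GB; unused 213 GB.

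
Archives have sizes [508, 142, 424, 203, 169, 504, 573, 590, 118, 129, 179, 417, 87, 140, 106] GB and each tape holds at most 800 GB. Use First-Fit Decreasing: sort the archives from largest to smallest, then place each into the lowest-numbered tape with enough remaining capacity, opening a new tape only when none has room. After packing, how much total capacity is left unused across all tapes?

511

Sorted descending: 590, 573, 508, 504, 424, 417, 203, 179, 169, 142, 140, 129, 118, 106, 87.
tape 1: place 590 GB, 210 GB left
tape 2: place 573 GB, 227 GB left
tape 3: place 508 GB, 292 GB left
tape 4: place 504 GB, 296 GB left
tape 5: place 424 GB, 376 GB left
tape 6: place 417 GB, 383 GB left
tape 1: place 203 GB, 7 GB left
tape 2: place 179 GB, 48 GB left
tape 3: place 169 GB, 123 GB left
tape 4: place 142 GB, 154 GB left
tape 4: place 140 GB, 14 GB left
tape 5: place 129 GB, 247 GB left
tape 3: place 118 GB, 5 GB left
tape 5: place 106 GB, 141 GB left
tape 5: place 87 GB, 54 GB left
6 tapes × 800 GB = 4800 GB; used 4289 GB; unused 511 GB.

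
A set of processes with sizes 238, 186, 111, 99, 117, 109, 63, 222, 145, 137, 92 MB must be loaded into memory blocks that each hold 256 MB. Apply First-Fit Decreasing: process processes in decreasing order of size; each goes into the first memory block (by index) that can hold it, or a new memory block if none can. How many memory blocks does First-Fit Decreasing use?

Sorted descending: 238, 222, 186, 145, 137, 117, 111, 109, 99, 92, 63.
238 MB → memory block 1 (remaining 18 MB)
222 MB → memory block 2 (remaining 34 MB)
186 MB → memory block 3 (remaining 70 MB)
145 MB → memory block 4 (remaining 111 MB)
137 MB → memory block 5 (remaining 119 MB)
117 MB → memory block 5 (remaining 2 MB)
111 MB → memory block 4 (remaining 0 MB)
109 MB → memory block 6 (remaining 147 MB)
99 MB → memory block 6 (remaining 48 MB)
92 MB → memory block 7 (remaining 164 MB)
63 MB → memory block 3 (remaining 7 MB)
Final memory blocks: [238] [222] [186,63] [145,111] [137,117] [109,99] [92].

7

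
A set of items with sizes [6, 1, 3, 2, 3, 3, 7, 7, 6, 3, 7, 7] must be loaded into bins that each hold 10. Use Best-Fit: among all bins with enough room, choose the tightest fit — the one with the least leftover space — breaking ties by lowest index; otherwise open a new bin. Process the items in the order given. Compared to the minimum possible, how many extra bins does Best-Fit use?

Best-Fit: [6,1,3] [2,3,3] [7,3] [7] [6] [7] [7] → 7 bins.
Total size 55; any packing needs at least ⌈55/10⌉ = 6 bins.
An optimal packing achieves that bound: [7,3] [7,3] [7,3] [7,3] [6,2,1] [6] → 6 bins.
Excess: 7 − 6 = 1.

1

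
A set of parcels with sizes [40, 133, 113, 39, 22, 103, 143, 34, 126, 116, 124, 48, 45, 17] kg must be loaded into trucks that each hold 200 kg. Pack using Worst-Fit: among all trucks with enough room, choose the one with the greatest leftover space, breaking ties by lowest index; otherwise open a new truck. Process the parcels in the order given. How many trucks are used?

7

40 kg → truck 1 (remaining 160 kg)
133 kg → truck 1 (remaining 27 kg)
113 kg → truck 2 (remaining 87 kg)
39 kg → truck 2 (remaining 48 kg)
22 kg → truck 2 (remaining 26 kg)
103 kg → truck 3 (remaining 97 kg)
143 kg → truck 4 (remaining 57 kg)
34 kg → truck 3 (remaining 63 kg)
126 kg → truck 5 (remaining 74 kg)
116 kg → truck 6 (remaining 84 kg)
124 kg → truck 7 (remaining 76 kg)
48 kg → truck 6 (remaining 36 kg)
45 kg → truck 7 (remaining 31 kg)
17 kg → truck 5 (remaining 57 kg)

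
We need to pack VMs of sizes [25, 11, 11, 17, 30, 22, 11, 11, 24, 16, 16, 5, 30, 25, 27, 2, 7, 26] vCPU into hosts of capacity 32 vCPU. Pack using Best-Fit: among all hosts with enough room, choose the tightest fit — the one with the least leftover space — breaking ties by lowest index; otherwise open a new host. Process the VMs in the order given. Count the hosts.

12

25 vCPU → host 1 (remaining 7 vCPU)
11 vCPU → host 2 (remaining 21 vCPU)
11 vCPU → host 2 (remaining 10 vCPU)
17 vCPU → host 3 (remaining 15 vCPU)
30 vCPU → host 4 (remaining 2 vCPU)
22 vCPU → host 5 (remaining 10 vCPU)
11 vCPU → host 3 (remaining 4 vCPU)
11 vCPU → host 6 (remaining 21 vCPU)
24 vCPU → host 7 (remaining 8 vCPU)
16 vCPU → host 6 (remaining 5 vCPU)
16 vCPU → host 8 (remaining 16 vCPU)
5 vCPU → host 6 (remaining 0 vCPU)
30 vCPU → host 9 (remaining 2 vCPU)
25 vCPU → host 10 (remaining 7 vCPU)
27 vCPU → host 11 (remaining 5 vCPU)
2 vCPU → host 4 (remaining 0 vCPU)
7 vCPU → host 1 (remaining 0 vCPU)
26 vCPU → host 12 (remaining 6 vCPU)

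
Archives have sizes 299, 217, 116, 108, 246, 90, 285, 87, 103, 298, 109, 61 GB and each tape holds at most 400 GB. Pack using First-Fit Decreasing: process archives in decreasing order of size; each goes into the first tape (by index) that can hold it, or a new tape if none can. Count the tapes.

6

Sorted descending: 299, 298, 285, 246, 217, 116, 109, 108, 103, 90, 87, 61.
tape 1: place 299 GB, 101 GB left
tape 2: place 298 GB, 102 GB left
tape 3: place 285 GB, 115 GB left
tape 4: place 246 GB, 154 GB left
tape 5: place 217 GB, 183 GB left
tape 4: place 116 GB, 38 GB left
tape 3: place 109 GB, 6 GB left
tape 5: place 108 GB, 75 GB left
tape 6: place 103 GB, 297 GB left
tape 1: place 90 GB, 11 GB left
tape 2: place 87 GB, 15 GB left
tape 5: place 61 GB, 14 GB left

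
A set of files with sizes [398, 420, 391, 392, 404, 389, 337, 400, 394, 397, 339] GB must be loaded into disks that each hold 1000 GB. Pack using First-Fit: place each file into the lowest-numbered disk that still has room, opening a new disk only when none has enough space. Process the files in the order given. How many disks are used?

Put 398 GB in disk 1; 602 GB remain.
Put 420 GB in disk 1; 182 GB remain.
Put 391 GB in disk 2; 609 GB remain.
Put 392 GB in disk 2; 217 GB remain.
Put 404 GB in disk 3; 596 GB remain.
Put 389 GB in disk 3; 207 GB remain.
Put 337 GB in disk 4; 663 GB remain.
Put 400 GB in disk 4; 263 GB remain.
Put 394 GB in disk 5; 606 GB remain.
Put 397 GB in disk 5; 209 GB remain.
Put 339 GB in disk 6; 661 GB remain.

6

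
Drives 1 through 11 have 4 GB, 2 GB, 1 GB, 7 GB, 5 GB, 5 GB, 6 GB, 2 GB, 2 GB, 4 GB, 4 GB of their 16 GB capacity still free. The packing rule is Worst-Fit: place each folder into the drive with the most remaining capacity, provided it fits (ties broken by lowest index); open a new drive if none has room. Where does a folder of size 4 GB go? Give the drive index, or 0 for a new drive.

4

Drives with room: drive 1 (4 GB), drive 4 (7 GB), drive 5 (5 GB), drive 6 (5 GB), drive 7 (6 GB), drive 10 (4 GB), drive 11 (4 GB).
Most room is drive 4 with 7 GB free.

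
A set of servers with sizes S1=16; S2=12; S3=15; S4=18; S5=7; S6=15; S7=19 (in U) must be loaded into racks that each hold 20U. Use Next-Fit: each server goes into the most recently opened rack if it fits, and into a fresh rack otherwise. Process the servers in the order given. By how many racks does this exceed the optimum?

Next-Fit: [16] [12] [15] [18] [7] [15] [19] → 7 racks.
Total size 102U; any packing needs at least ⌈102/20⌉ = 6 racks.
An optimal packing achieves that bound: [19] [18] [16] [15] [15] [12,7] → 6 racks.
Excess: 7 − 6 = 1.

1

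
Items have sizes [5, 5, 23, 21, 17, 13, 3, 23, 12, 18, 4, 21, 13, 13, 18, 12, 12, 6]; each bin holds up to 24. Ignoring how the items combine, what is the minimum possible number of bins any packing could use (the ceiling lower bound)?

Total size = 5 + 5 + 23 + 21 + 17 + 13 + 3 + 23 + 12 + 18 + 4 + 21 + 13 + 13 + 18 + 12 + 12 + 6 = 239.
⌈239 / 24⌉ = 10.

10 bins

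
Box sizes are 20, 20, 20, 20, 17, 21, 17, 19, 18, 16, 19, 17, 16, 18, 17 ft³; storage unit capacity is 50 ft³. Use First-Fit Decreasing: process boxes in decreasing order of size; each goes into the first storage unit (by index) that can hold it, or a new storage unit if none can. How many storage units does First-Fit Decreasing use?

7

Sorted descending: 21, 20, 20, 20, 20, 19, 19, 18, 18, 17, 17, 17, 17, 16, 16.
Put 21 ft³ in storage unit 1; 29 ft³ remain.
Put 20 ft³ in storage unit 1; 9 ft³ remain.
Put 20 ft³ in storage unit 2; 30 ft³ remain.
Put 20 ft³ in storage unit 2; 10 ft³ remain.
Put 20 ft³ in storage unit 3; 30 ft³ remain.
Put 19 ft³ in storage unit 3; 11 ft³ remain.
Put 19 ft³ in storage unit 4; 31 ft³ remain.
Put 18 ft³ in storage unit 4; 13 ft³ remain.
Put 18 ft³ in storage unit 5; 32 ft³ remain.
Put 17 ft³ in storage unit 5; 15 ft³ remain.
Put 17 ft³ in storage unit 6; 33 ft³ remain.
Put 17 ft³ in storage unit 6; 16 ft³ remain.
Put 17 ft³ in storage unit 7; 33 ft³ remain.
Put 16 ft³ in storage unit 6; 0 ft³ remain.
Put 16 ft³ in storage unit 7; 17 ft³ remain.
Final storage units: [21,20] [20,20] [20,19] [19,18] [18,17] [17,17,16] [17,16].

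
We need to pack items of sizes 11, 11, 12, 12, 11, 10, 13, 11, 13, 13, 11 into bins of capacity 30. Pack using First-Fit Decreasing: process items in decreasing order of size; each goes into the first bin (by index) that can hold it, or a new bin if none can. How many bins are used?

6

Sorted descending: 13, 13, 13, 12, 12, 11, 11, 11, 11, 11, 10.
bin 1: place 13, 17 left
bin 1: place 13, 4 left
bin 2: place 13, 17 left
bin 2: place 12, 5 left
bin 3: place 12, 18 left
bin 3: place 11, 7 left
bin 4: place 11, 19 left
bin 4: place 11, 8 left
bin 5: place 11, 19 left
bin 5: place 11, 8 left
bin 6: place 10, 20 left
Final bins: [13,13] [13,12] [12,11] [11,11] [11,11] [10].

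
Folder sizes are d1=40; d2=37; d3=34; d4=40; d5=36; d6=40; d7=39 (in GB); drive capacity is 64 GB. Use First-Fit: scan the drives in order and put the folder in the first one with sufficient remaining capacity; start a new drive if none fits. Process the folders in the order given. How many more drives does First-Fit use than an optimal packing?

First-Fit: [40] [37] [34] [40] [36] [40] [39] → 7 drives.
7 folders exceed 32 GB (half the capacity), and no two of those can share a drive, so at least 7 drives are needed.
So 7 is already optimal.

0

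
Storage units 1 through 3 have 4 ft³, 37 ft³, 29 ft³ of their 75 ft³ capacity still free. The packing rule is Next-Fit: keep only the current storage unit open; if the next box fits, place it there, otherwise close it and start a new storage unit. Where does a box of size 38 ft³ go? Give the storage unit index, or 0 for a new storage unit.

Next-Fit only looks at storage unit 3, which has 29 ft³ free.
38 ft³ does not fit, so a new storage unit is opened.

0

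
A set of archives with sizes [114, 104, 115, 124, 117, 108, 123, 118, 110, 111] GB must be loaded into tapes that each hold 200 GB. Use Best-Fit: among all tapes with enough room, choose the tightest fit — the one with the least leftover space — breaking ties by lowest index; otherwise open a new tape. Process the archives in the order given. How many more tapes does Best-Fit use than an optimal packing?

0

Best-Fit: [114] [104] [115] [124] [117] [108] [123] [118] [110] [111] → 10 tapes.
10 archives exceed 100 GB (half the capacity), and no two of those can share a tape, so at least 10 tapes are needed.
So 10 is already optimal.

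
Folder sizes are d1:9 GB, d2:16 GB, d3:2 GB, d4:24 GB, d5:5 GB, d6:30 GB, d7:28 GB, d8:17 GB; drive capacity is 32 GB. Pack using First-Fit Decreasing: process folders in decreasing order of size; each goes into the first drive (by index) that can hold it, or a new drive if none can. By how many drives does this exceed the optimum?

0

First-Fit Decreasing: [30,2] [28] [24,5] [17,9] [16] → 5 drives.
Total size 131 GB; any packing needs at least ⌈131/32⌉ = 5 drives.
So 5 is already optimal.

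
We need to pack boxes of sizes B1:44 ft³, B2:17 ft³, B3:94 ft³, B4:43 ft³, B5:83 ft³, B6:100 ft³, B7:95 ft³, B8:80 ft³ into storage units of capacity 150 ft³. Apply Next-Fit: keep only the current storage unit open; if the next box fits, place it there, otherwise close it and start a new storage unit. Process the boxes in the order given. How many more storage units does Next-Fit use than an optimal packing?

1

Next-Fit: [44,17] [94,43] [83] [100] [95] [80] → 6 storage units.
5 boxes exceed 75 ft³ (half the capacity), and no two of those can share a storage unit, so at least 5 storage units are needed.
An optimal packing achieves that bound: [100,44] [95,43] [94,17] [83] [80] → 5 storage units.
Excess: 6 − 5 = 1.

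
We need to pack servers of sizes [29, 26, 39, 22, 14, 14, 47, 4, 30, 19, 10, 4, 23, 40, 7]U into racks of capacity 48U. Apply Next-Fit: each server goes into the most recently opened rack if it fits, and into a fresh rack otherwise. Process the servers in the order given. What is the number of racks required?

10

Put 29U in rack 1; 19U remain.
Put 26U in rack 2; 22U remain.
Put 39U in rack 3; 9U remain.
Put 22U in rack 4; 26U remain.
Put 14U in rack 4; 12U remain.
Put 14U in rack 5; 34U remain.
Put 47U in rack 6; 1U remain.
Put 4U in rack 7; 44U remain.
Put 30U in rack 7; 14U remain.
Put 19U in rack 8; 29U remain.
Put 10U in rack 8; 19U remain.
Put 4U in rack 8; 15U remain.
Put 23U in rack 9; 25U remain.
Put 40U in rack 10; 8U remain.
Put 7U in rack 10; 1U remain.
Final racks: [29] [26] [39] [22,14] [14] [47] [4,30] [19,10,4] [23] [40,7].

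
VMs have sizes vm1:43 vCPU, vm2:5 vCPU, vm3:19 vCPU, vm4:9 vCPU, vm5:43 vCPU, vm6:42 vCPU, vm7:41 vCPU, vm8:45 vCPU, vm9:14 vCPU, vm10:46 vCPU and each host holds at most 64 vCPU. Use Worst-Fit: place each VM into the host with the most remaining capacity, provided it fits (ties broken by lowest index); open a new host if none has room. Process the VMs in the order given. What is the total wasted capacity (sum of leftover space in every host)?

141

host 1: place vm1 (43 vCPU), 21 vCPU left
host 1: place vm2 (5 vCPU), 16 vCPU left
host 2: place vm3 (19 vCPU), 45 vCPU left
host 2: place vm4 (9 vCPU), 36 vCPU left
host 3: place vm5 (43 vCPU), 21 vCPU left
host 4: place vm6 (42 vCPU), 22 vCPU left
host 5: place vm7 (41 vCPU), 23 vCPU left
host 6: place vm8 (45 vCPU), 19 vCPU left
host 2: place vm9 (14 vCPU), 22 vCPU left
host 7: place vm10 (46 vCPU), 18 vCPU left
7 hosts × 64 vCPU = 448 vCPU; used 307 vCPU; unused 141 vCPU.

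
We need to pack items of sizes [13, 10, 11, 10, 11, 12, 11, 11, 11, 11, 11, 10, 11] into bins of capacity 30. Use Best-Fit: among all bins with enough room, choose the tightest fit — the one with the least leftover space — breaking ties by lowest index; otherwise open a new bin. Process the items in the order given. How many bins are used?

13 → bin 1 (remaining 17)
10 → bin 1 (remaining 7)
11 → bin 2 (remaining 19)
10 → bin 2 (remaining 9)
11 → bin 3 (remaining 19)
12 → bin 3 (remaining 7)
11 → bin 4 (remaining 19)
11 → bin 4 (remaining 8)
11 → bin 5 (remaining 19)
11 → bin 5 (remaining 8)
11 → bin 6 (remaining 19)
10 → bin 6 (remaining 9)
11 → bin 7 (remaining 19)
Final bins: [13,10] [11,10] [11,12] [11,11] [11,11] [11,10] [11].

7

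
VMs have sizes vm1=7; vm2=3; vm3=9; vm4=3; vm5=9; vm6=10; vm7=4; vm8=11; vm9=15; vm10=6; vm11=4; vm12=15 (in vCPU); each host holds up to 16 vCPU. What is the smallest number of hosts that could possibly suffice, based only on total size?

Total size = 7 + 3 + 9 + 3 + 9 + 10 + 4 + 11 + 15 + 6 + 4 + 15 = 96 vCPU.
⌈96 / 16⌉ = 6.

6 hosts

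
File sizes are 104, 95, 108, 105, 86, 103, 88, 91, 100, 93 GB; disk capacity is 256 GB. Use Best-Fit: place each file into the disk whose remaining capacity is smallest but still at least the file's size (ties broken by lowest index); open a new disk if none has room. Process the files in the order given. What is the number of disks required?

Put 104 GB in disk 1; 152 GB remain.
Put 95 GB in disk 1; 57 GB remain.
Put 108 GB in disk 2; 148 GB remain.
Put 105 GB in disk 2; 43 GB remain.
Put 86 GB in disk 3; 170 GB remain.
Put 103 GB in disk 3; 67 GB remain.
Put 88 GB in disk 4; 168 GB remain.
Put 91 GB in disk 4; 77 GB remain.
Put 100 GB in disk 5; 156 GB remain.
Put 93 GB in disk 5; 63 GB remain.
Final disks: [104,95] [108,105] [86,103] [88,91] [100,93].

5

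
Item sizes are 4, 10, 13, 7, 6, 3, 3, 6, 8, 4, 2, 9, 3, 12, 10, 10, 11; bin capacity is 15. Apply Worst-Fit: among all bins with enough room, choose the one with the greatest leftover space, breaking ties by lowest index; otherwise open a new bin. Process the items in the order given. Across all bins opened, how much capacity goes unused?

bin 1: place 4, 11 left
bin 1: place 10, 1 left
bin 2: place 13, 2 left
bin 3: place 7, 8 left
bin 3: place 6, 2 left
bin 4: place 3, 12 left
bin 4: place 3, 9 left
bin 4: place 6, 3 left
bin 5: place 8, 7 left
bin 5: place 4, 3 left
bin 4: place 2, 1 left
bin 6: place 9, 6 left
bin 6: place 3, 3 left
bin 7: place 12, 3 left
bin 8: place 10, 5 left
bin 9: place 10, 5 left
bin 10: place 11, 4 left
10 bins × 15 = 150; used 121; unused 29.

29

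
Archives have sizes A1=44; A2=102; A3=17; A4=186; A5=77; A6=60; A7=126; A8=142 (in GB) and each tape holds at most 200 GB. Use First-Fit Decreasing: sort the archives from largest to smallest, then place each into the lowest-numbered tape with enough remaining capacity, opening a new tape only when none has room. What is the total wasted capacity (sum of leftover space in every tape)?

Sorted descending: 186, 142, 126, 102, 77, 60, 44, 17.
tape 1: place 186 GB, 14 GB left
tape 2: place 142 GB, 58 GB left
tape 3: place 126 GB, 74 GB left
tape 4: place 102 GB, 98 GB left
tape 4: place 77 GB, 21 GB left
tape 3: place 60 GB, 14 GB left
tape 2: place 44 GB, 14 GB left
tape 4: place 17 GB, 4 GB left
4 tapes × 200 GB = 800 GB; used 754 GB; unused 46 GB.

46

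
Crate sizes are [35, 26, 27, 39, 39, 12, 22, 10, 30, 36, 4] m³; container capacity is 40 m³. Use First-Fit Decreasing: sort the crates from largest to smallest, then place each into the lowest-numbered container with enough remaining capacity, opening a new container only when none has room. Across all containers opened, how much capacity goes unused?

40

Sorted descending: 39, 39, 36, 35, 30, 27, 26, 22, 12, 10, 4.
39 m³ → container 1 (remaining 1 m³)
39 m³ → container 2 (remaining 1 m³)
36 m³ → container 3 (remaining 4 m³)
35 m³ → container 4 (remaining 5 m³)
30 m³ → container 5 (remaining 10 m³)
27 m³ → container 6 (remaining 13 m³)
26 m³ → container 7 (remaining 14 m³)
22 m³ → container 8 (remaining 18 m³)
12 m³ → container 6 (remaining 1 m³)
10 m³ → container 5 (remaining 0 m³)
4 m³ → container 3 (remaining 0 m³)
8 containers × 40 m³ = 320 m³; used 280 m³; unused 40 m³.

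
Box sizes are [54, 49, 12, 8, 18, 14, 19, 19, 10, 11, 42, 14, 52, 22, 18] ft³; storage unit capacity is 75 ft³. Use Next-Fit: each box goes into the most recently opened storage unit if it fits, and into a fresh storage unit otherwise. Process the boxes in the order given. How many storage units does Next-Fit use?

Put 54 ft³ in storage unit 1; 21 ft³ remain.
Put 49 ft³ in storage unit 2; 26 ft³ remain.
Put 12 ft³ in storage unit 2; 14 ft³ remain.
Put 8 ft³ in storage unit 2; 6 ft³ remain.
Put 18 ft³ in storage unit 3; 57 ft³ remain.
Put 14 ft³ in storage unit 3; 43 ft³ remain.
Put 19 ft³ in storage unit 3; 24 ft³ remain.
Put 19 ft³ in storage unit 3; 5 ft³ remain.
Put 10 ft³ in storage unit 4; 65 ft³ remain.
Put 11 ft³ in storage unit 4; 54 ft³ remain.
Put 42 ft³ in storage unit 4; 12 ft³ remain.
Put 14 ft³ in storage unit 5; 61 ft³ remain.
Put 52 ft³ in storage unit 5; 9 ft³ remain.
Put 22 ft³ in storage unit 6; 53 ft³ remain.
Put 18 ft³ in storage unit 6; 35 ft³ remain.

6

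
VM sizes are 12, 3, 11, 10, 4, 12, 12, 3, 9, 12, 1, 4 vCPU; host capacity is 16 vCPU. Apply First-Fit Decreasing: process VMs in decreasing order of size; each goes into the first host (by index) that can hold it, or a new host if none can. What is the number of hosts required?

Sorted descending: 12, 12, 12, 12, 11, 10, 9, 4, 4, 3, 3, 1.
Put 12 vCPU in host 1; 4 vCPU remain.
Put 12 vCPU in host 2; 4 vCPU remain.
Put 12 vCPU in host 3; 4 vCPU remain.
Put 12 vCPU in host 4; 4 vCPU remain.
Put 11 vCPU in host 5; 5 vCPU remain.
Put 10 vCPU in host 6; 6 vCPU remain.
Put 9 vCPU in host 7; 7 vCPU remain.
Put 4 vCPU in host 1; 0 vCPU remain.
Put 4 vCPU in host 2; 0 vCPU remain.
Put 3 vCPU in host 3; 1 vCPU remain.
Put 3 vCPU in host 4; 1 vCPU remain.
Put 1 vCPU in host 3; 0 vCPU remain.
Final hosts: [12,4] [12,4] [12,3,1] [12,3] [11] [10] [9].

7 hosts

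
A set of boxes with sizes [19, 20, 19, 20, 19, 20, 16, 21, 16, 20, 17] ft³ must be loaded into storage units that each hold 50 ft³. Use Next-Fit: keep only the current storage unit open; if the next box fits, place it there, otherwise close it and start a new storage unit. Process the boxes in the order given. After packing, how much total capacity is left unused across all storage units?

93

storage unit 1: place 19 ft³, 31 ft³ left
storage unit 1: place 20 ft³, 11 ft³ left
storage unit 2: place 19 ft³, 31 ft³ left
storage unit 2: place 20 ft³, 11 ft³ left
storage unit 3: place 19 ft³, 31 ft³ left
storage unit 3: place 20 ft³, 11 ft³ left
storage unit 4: place 16 ft³, 34 ft³ left
storage unit 4: place 21 ft³, 13 ft³ left
storage unit 5: place 16 ft³, 34 ft³ left
storage unit 5: place 20 ft³, 14 ft³ left
storage unit 6: place 17 ft³, 33 ft³ left
6 storage units × 50 ft³ = 300 ft³; used 207 ft³; unused 93 ft³.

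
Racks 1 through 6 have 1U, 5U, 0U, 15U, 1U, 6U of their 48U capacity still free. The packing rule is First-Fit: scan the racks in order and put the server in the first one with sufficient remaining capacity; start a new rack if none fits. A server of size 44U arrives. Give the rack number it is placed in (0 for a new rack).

No rack has ≥ 44U free, so a new rack is opened.

0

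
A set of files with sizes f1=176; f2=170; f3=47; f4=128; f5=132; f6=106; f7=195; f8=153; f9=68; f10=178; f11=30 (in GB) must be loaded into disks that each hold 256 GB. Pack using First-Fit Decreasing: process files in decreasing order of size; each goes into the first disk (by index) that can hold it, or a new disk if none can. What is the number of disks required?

Sorted descending: 195, 178, 176, 170, 153, 132, 128, 106, 68, 47, 30.
Put 195 GB in disk 1; 61 GB remain.
Put 178 GB in disk 2; 78 GB remain.
Put 176 GB in disk 3; 80 GB remain.
Put 170 GB in disk 4; 86 GB remain.
Put 153 GB in disk 5; 103 GB remain.
Put 132 GB in disk 6; 124 GB remain.
Put 128 GB in disk 7; 128 GB remain.
Put 106 GB in disk 6; 18 GB remain.
Put 68 GB in disk 2; 10 GB remain.
Put 47 GB in disk 1; 14 GB remain.
Put 30 GB in disk 3; 50 GB remain.

7 disks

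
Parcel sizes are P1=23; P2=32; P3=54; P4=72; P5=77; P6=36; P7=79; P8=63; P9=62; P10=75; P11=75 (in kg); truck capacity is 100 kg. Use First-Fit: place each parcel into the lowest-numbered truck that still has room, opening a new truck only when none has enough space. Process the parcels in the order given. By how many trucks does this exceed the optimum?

First-Fit: [23,32,36] [54] [72] [77] [79] [63] [62] [75] [75] → 9 trucks.
8 parcels exceed 50 kg (half the capacity), and no two of those can share a truck, so at least 8 trucks are needed.
An optimal packing achieves that bound: [79] [77,23] [75] [75] [72] [63,36] [62,32] [54] → 8 trucks.
Excess: 9 − 8 = 1.

1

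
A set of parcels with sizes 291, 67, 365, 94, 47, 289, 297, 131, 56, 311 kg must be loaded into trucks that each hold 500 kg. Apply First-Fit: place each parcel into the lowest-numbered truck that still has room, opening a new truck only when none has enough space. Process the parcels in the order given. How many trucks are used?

5 trucks

truck 1: place 291 kg, 209 kg left
truck 1: place 67 kg, 142 kg left
truck 2: place 365 kg, 135 kg left
truck 1: place 94 kg, 48 kg left
truck 1: place 47 kg, 1 kg left
truck 3: place 289 kg, 211 kg left
truck 4: place 297 kg, 203 kg left
truck 2: place 131 kg, 4 kg left
truck 3: place 56 kg, 155 kg left
truck 5: place 311 kg, 189 kg left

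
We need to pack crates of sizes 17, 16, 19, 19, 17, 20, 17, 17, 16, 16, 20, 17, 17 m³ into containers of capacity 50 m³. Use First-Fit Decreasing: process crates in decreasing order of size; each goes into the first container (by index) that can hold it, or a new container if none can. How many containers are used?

Sorted descending: 20, 20, 19, 19, 17, 17, 17, 17, 17, 17, 16, 16, 16.
container 1: place 20 m³, 30 m³ left
container 1: place 20 m³, 10 m³ left
container 2: place 19 m³, 31 m³ left
container 2: place 19 m³, 12 m³ left
container 3: place 17 m³, 33 m³ left
container 3: place 17 m³, 16 m³ left
container 4: place 17 m³, 33 m³ left
container 4: place 17 m³, 16 m³ left
container 5: place 17 m³, 33 m³ left
container 5: place 17 m³, 16 m³ left
container 3: place 16 m³, 0 m³ left
container 4: place 16 m³, 0 m³ left
container 5: place 16 m³, 0 m³ left

5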